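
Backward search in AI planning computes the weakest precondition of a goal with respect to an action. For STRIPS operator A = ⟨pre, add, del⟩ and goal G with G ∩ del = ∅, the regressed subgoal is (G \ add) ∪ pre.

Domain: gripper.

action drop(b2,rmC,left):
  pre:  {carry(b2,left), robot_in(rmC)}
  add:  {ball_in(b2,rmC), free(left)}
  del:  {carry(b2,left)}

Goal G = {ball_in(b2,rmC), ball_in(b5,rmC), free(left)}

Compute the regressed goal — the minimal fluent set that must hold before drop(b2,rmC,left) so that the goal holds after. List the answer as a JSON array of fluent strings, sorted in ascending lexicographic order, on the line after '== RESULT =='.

Regress:
  G ∩ del = {}  (empty — regression defined)
  G \ add = {ball_in(b2,rmC), ball_in(b5,rmC), free(left)} \ {ball_in(b2,rmC), free(left)} = {ball_in(b5,rmC)}
  ∪ pre   = {ball_in(b5,rmC)} ∪ {carry(b2,left), robot_in(rmC)}
          = {ball_in(b5,rmC), carry(b2,left), robot_in(rmC)}

== RESULT ==
["ball_in(b5,rmC)", "carry(b2,left)", "robot_in(rmC)"]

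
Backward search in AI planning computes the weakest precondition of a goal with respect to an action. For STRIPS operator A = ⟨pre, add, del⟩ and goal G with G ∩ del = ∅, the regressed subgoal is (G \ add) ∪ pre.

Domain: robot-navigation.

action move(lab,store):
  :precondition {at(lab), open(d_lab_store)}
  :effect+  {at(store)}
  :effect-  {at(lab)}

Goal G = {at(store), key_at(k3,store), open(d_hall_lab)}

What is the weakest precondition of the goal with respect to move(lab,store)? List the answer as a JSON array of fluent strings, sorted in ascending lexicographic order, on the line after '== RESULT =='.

Regress:
  G ∩ del = {}  (empty — regression defined)
  G \ add = {at(store), key_at(k3,store), open(d_hall_lab)} \ {at(store)} = {key_at(k3,store), open(d_hall_lab)}
  ∪ pre   = {key_at(k3,store), open(d_hall_lab)} ∪ {at(lab), open(d_lab_store)}
          = {at(lab), key_at(k3,store), open(d_hall_lab), open(d_lab_store)}

== RESULT ==
["at(lab)", "key_at(k3,store)", "open(d_hall_lab)", "open(d_lab_store)"]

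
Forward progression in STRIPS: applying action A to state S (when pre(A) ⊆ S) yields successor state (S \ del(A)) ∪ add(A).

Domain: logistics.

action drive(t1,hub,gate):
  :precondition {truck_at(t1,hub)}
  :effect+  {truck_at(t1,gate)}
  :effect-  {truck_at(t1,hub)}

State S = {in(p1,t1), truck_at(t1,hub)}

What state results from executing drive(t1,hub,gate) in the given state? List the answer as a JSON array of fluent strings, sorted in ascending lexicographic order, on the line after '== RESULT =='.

Compute (S \ del) ∪ add:
  pre ⊆ S: {truck_at(t1,hub)} ⊆ S  — applicable
  S \ del = {in(p1,t1)}
  ∪ add   = {in(p1,t1), truck_at(t1,gate)}

== RESULT ==
["in(p1,t1)", "truck_at(t1,gate)"]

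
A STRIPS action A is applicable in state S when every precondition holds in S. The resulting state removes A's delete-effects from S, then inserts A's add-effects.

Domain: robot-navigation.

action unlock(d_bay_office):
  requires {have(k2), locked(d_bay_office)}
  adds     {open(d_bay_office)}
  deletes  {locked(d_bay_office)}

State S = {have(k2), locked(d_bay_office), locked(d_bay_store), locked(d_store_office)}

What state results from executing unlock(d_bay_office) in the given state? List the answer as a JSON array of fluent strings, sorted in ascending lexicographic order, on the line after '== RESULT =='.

Progress:
  pre ⊆ S: {have(k2), locked(d_bay_office)} ⊆ S  — applicable
  S \ del = {have(k2), locked(d_bay_store), locked(d_store_office)}
  ∪ add   = {have(k2), locked(d_bay_store), locked(d_store_office), open(d_bay_office)}

== RESULT ==
["have(k2)", "locked(d_bay_store)", "locked(d_store_office)", "open(d_bay_office)"]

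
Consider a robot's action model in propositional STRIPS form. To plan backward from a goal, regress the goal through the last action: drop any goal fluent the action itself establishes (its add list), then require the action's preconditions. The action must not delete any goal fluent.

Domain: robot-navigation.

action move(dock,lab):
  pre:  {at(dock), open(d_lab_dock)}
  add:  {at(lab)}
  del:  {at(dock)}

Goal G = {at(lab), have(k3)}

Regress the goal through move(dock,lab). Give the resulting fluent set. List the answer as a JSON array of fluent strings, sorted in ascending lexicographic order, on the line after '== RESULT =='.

Compute (G \ add) ∪ pre:
  G ∩ del = {}  (empty — regression defined)
  G \ add = {at(lab), have(k3)} \ {at(lab)} = {have(k3)}
  ∪ pre   = {have(k3)} ∪ {at(dock), open(d_lab_dock)}
          = {at(dock), have(k3), open(d_lab_dock)}

== RESULT ==
["at(dock)", "have(k3)", "open(d_lab_dock)"]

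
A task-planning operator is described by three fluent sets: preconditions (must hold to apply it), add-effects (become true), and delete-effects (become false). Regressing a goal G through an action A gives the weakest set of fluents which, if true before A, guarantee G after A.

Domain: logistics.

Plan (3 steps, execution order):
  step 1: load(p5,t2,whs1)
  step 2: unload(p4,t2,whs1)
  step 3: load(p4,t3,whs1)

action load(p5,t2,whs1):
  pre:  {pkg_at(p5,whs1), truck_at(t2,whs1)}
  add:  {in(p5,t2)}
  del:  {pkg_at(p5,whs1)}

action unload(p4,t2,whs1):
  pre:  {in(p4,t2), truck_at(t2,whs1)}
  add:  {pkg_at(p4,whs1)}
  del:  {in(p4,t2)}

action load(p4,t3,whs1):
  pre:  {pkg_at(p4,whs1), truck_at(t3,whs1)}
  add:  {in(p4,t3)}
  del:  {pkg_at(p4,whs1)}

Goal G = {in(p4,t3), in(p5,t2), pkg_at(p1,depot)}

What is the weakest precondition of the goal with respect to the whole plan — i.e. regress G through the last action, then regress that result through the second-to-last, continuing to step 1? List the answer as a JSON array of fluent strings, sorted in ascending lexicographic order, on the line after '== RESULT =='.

Work backward from the goal:
  through step 3 (load(p4,t3,whs1)): drop {in(p4,t3)}, keep {in(p5,t2), pkg_at(p1,depot)}, require {pkg_at(p4,whs1), truck_at(t3,whs1)}
    → {in(p5,t2), pkg_at(p1,depot), pkg_at(p4,whs1), truck_at(t3,whs1)}
  through step 2 (unload(p4,t2,whs1)): drop {pkg_at(p4,whs1)}, keep {in(p5,t2), pkg_at(p1,depot), truck_at(t3,whs1)}, require {in(p4,t2), truck_at(t2,whs1)}
    → {in(p4,t2), in(p5,t2), pkg_at(p1,depot), truck_at(t2,whs1), truck_at(t3,whs1)}
  through step 1 (load(p5,t2,whs1)): drop {in(p5,t2)}, keep {in(p4,t2), pkg_at(p1,depot), truck_at(t2,whs1), truck_at(t3,whs1)}, require {pkg_at(p5,whs1), truck_at(t2,whs1)}
    → {in(p4,t2), pkg_at(p1,depot), pkg_at(p5,whs1), truck_at(t2,whs1), truck_at(t3,whs1)}

== RESULT ==
["in(p4,t2)", "pkg_at(p1,depot)", "pkg_at(p5,whs1)", "truck_at(t2,whs1)", "truck_at(t3,whs1)"]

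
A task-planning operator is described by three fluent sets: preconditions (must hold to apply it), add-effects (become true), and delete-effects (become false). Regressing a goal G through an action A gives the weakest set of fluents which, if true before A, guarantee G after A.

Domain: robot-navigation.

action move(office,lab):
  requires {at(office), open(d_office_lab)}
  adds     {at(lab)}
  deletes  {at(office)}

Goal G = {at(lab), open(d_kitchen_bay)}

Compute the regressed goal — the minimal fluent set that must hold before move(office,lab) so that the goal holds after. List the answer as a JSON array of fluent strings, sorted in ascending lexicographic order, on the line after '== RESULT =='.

Compute (G \ add) ∪ pre:
  G ∩ del = {}  (empty — regression defined)
  G \ add = {at(lab), open(d_kitchen_bay)} \ {at(lab)} = {open(d_kitchen_bay)}
  ∪ pre   = {open(d_kitchen_bay)} ∪ {at(office), open(d_office_lab)}
          = {at(office), open(d_kitchen_bay), open(d_office_lab)}

== RESULT ==
["at(office)", "open(d_kitchen_bay)", "open(d_office_lab)"]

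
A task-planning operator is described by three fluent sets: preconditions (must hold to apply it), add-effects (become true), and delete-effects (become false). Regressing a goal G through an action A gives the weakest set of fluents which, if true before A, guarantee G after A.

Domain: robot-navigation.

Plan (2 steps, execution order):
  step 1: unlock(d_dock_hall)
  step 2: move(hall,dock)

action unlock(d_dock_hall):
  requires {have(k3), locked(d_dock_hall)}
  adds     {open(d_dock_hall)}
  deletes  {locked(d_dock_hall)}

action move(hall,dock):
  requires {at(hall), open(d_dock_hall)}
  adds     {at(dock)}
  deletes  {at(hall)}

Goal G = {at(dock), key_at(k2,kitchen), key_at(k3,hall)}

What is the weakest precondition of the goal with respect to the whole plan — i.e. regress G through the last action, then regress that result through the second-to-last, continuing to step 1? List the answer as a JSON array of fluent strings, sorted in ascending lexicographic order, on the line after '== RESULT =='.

Work backward from the goal:
  through step 2 (move(hall,dock)): drop {at(dock)}, keep {key_at(k2,kitchen), key_at(k3,hall)}, require {at(hall), open(d_dock_hall)}
    → {at(hall), key_at(k2,kitchen), key_at(k3,hall), open(d_dock_hall)}
  through step 1 (unlock(d_dock_hall)): drop {open(d_dock_hall)}, keep {at(hall), key_at(k2,kitchen), key_at(k3,hall)}, require {have(k3), locked(d_dock_hall)}
    → {at(hall), have(k3), key_at(k2,kitchen), key_at(k3,hall), locked(d_dock_hall)}

== RESULT ==
["at(hall)", "have(k3)", "key_at(k2,kitchen)", "key_at(k3,hall)", "locked(d_dock_hall)"]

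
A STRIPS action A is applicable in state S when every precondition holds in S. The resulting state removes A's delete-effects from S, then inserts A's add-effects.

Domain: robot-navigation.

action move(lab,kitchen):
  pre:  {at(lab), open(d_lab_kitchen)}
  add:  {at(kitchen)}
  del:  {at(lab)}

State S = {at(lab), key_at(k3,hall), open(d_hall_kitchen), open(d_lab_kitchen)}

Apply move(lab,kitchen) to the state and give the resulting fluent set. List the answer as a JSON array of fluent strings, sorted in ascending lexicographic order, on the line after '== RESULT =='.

Progress:
  pre ⊆ S: {at(lab), open(d_lab_kitchen)} ⊆ S  — applicable
  S \ del = {key_at(k3,hall), open(d_hall_kitchen), open(d_lab_kitchen)}
  ∪ add   = {at(kitchen), key_at(k3,hall), open(d_hall_kitchen), open(d_lab_kitchen)}

== RESULT ==
["at(kitchen)", "key_at(k3,hall)", "open(d_hall_kitchen)", "open(d_lab_kitchen)"]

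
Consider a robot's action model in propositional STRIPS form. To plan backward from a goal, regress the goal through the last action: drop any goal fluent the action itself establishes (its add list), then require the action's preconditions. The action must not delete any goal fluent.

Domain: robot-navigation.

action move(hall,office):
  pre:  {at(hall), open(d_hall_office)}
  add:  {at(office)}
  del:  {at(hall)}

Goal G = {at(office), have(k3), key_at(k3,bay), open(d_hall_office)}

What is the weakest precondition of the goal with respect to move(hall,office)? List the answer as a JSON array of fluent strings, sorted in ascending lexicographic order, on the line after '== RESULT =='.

Regress:
  G ∩ del = {}  (empty — regression defined)
  G \ add = {at(office), have(k3), key_at(k3,bay), open(d_hall_office)} \ {at(office)} = {have(k3), key_at(k3,bay), open(d_hall_office)}
  ∪ pre   = {have(k3), key_at(k3,bay), open(d_hall_office)} ∪ {at(hall), open(d_hall_office)}
          = {at(hall), have(k3), key_at(k3,bay), open(d_hall_office)}

== RESULT ==
["at(hall)", "have(k3)", "key_at(k3,bay)", "open(d_hall_office)"]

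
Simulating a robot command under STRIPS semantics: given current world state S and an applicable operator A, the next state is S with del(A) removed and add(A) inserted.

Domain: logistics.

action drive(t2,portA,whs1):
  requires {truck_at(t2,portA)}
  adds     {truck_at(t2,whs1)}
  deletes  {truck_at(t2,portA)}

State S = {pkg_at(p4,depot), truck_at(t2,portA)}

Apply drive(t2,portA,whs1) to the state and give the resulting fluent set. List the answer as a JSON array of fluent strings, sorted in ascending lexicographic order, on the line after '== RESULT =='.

Progress:
  pre ⊆ S: {truck_at(t2,portA)} ⊆ S  — applicable
  S \ del = {pkg_at(p4,depot)}
  ∪ add   = {pkg_at(p4,depot), truck_at(t2,whs1)}

== RESULT ==
["pkg_at(p4,depot)", "truck_at(t2,whs1)"]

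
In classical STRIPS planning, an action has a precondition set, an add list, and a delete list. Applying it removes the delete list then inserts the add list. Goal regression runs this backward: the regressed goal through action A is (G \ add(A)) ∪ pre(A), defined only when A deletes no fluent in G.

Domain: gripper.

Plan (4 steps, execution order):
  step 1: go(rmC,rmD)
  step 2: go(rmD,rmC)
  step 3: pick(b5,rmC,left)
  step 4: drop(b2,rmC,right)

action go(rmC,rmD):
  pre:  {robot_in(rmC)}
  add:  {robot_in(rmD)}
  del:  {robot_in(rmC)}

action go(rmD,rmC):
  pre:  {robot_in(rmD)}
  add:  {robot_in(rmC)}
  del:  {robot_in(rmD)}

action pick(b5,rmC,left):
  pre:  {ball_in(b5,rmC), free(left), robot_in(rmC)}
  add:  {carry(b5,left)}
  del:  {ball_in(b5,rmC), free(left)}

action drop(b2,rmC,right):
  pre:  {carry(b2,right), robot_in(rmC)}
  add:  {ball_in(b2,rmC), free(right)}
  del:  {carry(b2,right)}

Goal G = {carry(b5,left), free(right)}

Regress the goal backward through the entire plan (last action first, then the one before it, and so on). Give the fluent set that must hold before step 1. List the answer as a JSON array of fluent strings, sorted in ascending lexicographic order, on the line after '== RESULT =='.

Regress step by step:
  through step 4 (drop(b2,rmC,right)): drop {free(right)}, keep {carry(b5,left)}, require {carry(b2,right), robot_in(rmC)}
    → {carry(b2,right), carry(b5,left), robot_in(rmC)}
  through step 3 (pick(b5,rmC,left)): drop {carry(b5,left)}, keep {carry(b2,right), robot_in(rmC)}, require {ball_in(b5,rmC), free(left), robot_in(rmC)}
    → {ball_in(b5,rmC), carry(b2,right), free(left), robot_in(rmC)}
  through step 2 (go(rmD,rmC)): drop {robot_in(rmC)}, keep {ball_in(b5,rmC), carry(b2,right), free(left)}, require {robot_in(rmD)}
    → {ball_in(b5,rmC), carry(b2,right), free(left), robot_in(rmD)}
  through step 1 (go(rmC,rmD)): drop {robot_in(rmD)}, keep {ball_in(b5,rmC), carry(b2,right), free(left)}, require {robot_in(rmC)}
    → {ball_in(b5,rmC), carry(b2,right), free(left), robot_in(rmC)}

== RESULT ==
["ball_in(b5,rmC)", "carry(b2,right)", "free(left)", "robot_in(rmC)"]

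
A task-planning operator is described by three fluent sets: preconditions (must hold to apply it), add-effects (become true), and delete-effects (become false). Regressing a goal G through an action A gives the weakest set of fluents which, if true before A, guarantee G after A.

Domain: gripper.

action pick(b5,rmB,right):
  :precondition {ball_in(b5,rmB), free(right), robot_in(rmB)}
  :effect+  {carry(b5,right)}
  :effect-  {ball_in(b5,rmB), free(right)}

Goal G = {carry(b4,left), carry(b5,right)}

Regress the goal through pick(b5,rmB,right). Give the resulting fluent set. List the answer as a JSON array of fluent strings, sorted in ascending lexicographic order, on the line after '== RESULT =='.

Regress:
  G ∩ del = {}  (empty — regression defined)
  G \ add = {carry(b4,left), carry(b5,right)} \ {carry(b5,right)} = {carry(b4,left)}
  ∪ pre   = {carry(b4,left)} ∪ {ball_in(b5,rmB), free(right), robot_in(rmB)}
          = {ball_in(b5,rmB), carry(b4,left), free(right), robot_in(rmB)}

== RESULT ==
["ball_in(b5,rmB)", "carry(b4,left)", "free(right)", "robot_in(rmB)"]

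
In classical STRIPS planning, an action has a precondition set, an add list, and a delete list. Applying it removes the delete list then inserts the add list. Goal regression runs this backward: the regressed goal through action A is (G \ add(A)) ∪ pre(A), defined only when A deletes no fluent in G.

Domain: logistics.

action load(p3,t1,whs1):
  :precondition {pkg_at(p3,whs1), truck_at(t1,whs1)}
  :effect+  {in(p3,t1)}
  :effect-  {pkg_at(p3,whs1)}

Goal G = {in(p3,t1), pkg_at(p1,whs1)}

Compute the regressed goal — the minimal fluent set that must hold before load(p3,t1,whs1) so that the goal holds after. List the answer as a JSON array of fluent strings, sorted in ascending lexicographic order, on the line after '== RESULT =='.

Regress:
  G ∩ del = {}  (empty — regression defined)
  G \ add = {in(p3,t1), pkg_at(p1,whs1)} \ {in(p3,t1)} = {pkg_at(p1,whs1)}
  ∪ pre   = {pkg_at(p1,whs1)} ∪ {pkg_at(p3,whs1), truck_at(t1,whs1)}
          = {pkg_at(p1,whs1), pkg_at(p3,whs1), truck_at(t1,whs1)}

== RESULT ==
["pkg_at(p1,whs1)", "pkg_at(p3,whs1)", "truck_at(t1,whs1)"]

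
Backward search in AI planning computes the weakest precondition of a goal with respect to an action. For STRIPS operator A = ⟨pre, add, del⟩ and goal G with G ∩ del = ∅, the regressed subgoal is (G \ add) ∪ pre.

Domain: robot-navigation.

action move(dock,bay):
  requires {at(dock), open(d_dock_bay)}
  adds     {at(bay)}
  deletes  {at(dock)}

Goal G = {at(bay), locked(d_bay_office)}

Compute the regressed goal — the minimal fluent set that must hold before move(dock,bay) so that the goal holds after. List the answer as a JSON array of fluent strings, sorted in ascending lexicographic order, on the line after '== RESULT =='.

Regress:
  G ∩ del = {}  (empty — regression defined)
  G \ add = {at(bay), locked(d_bay_office)} \ {at(bay)} = {locked(d_bay_office)}
  ∪ pre   = {locked(d_bay_office)} ∪ {at(dock), open(d_dock_bay)}
          = {at(dock), locked(d_bay_office), open(d_dock_bay)}

== RESULT ==
["at(dock)", "locked(d_bay_office)", "open(d_dock_bay)"]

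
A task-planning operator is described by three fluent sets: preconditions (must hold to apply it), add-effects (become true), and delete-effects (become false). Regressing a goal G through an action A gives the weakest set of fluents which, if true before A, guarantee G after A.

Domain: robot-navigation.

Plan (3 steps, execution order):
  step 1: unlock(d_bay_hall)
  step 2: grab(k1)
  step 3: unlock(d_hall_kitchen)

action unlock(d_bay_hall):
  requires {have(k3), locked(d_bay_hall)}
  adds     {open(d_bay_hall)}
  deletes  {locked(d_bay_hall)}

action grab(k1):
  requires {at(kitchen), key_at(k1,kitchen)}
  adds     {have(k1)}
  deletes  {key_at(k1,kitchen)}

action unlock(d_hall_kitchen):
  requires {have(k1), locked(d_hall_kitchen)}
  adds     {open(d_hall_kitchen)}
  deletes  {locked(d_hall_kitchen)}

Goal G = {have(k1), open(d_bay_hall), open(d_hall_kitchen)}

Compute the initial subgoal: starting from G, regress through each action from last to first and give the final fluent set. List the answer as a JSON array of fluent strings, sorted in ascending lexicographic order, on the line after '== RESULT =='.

Regress step by step:
  through step 3 (unlock(d_hall_kitchen)): drop {open(d_hall_kitchen)}, keep {have(k1), open(d_bay_hall)}, require {have(k1), locked(d_hall_kitchen)}
    → {have(k1), locked(d_hall_kitchen), open(d_bay_hall)}
  through step 2 (grab(k1)): drop {have(k1)}, keep {locked(d_hall_kitchen), open(d_bay_hall)}, require {at(kitchen), key_at(k1,kitchen)}
    → {at(kitchen), key_at(k1,kitchen), locked(d_hall_kitchen), open(d_bay_hall)}
  through step 1 (unlock(d_bay_hall)): drop {open(d_bay_hall)}, keep {at(kitchen), key_at(k1,kitchen), locked(d_hall_kitchen)}, require {have(k3), locked(d_bay_hall)}
    → {at(kitchen), have(k3), key_at(k1,kitchen), locked(d_bay_hall), locked(d_hall_kitchen)}

== RESULT ==
["at(kitchen)", "have(k3)", "key_at(k1,kitchen)", "locked(d_bay_hall)", "locked(d_hall_kitchen)"]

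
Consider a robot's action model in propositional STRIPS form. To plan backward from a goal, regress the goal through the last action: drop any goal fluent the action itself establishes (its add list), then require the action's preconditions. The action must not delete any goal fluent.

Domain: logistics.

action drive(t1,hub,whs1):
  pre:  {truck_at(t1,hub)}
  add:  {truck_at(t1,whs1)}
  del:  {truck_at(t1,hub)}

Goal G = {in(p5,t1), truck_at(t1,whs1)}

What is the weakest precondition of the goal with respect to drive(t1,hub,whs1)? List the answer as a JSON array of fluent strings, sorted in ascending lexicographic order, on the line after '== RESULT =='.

Compute (G \ add) ∪ pre:
  G ∩ del = {}  (empty — regression defined)
  G \ add = {in(p5,t1), truck_at(t1,whs1)} \ {truck_at(t1,whs1)} = {in(p5,t1)}
  ∪ pre   = {in(p5,t1)} ∪ {truck_at(t1,hub)}
          = {in(p5,t1), truck_at(t1,hub)}

== RESULT ==
["in(p5,t1)", "truck_at(t1,hub)"]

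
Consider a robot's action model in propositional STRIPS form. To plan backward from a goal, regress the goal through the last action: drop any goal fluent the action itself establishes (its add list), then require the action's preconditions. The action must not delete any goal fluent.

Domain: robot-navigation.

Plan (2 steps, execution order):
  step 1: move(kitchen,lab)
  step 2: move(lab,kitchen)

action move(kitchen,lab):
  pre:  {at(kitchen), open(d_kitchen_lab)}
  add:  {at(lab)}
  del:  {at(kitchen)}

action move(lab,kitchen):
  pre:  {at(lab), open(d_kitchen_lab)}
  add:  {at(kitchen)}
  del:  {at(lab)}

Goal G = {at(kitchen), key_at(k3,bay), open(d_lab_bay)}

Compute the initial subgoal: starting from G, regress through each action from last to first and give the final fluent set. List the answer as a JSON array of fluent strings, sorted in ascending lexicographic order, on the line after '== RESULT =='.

Regress step by step:
  through step 2 (move(lab,kitchen)): drop {at(kitchen)}, keep {key_at(k3,bay), open(d_lab_bay)}, require {at(lab), open(d_kitchen_lab)}
    → {at(lab), key_at(k3,bay), open(d_kitchen_lab), open(d_lab_bay)}
  through step 1 (move(kitchen,lab)): drop {at(lab)}, keep {key_at(k3,bay), open(d_kitchen_lab), open(d_lab_bay)}, require {at(kitchen), open(d_kitchen_lab)}
    → {at(kitchen), key_at(k3,bay), open(d_kitchen_lab), open(d_lab_bay)}

== RESULT ==
["at(kitchen)", "key_at(k3,bay)", "open(d_kitchen_lab)", "open(d_lab_bay)"]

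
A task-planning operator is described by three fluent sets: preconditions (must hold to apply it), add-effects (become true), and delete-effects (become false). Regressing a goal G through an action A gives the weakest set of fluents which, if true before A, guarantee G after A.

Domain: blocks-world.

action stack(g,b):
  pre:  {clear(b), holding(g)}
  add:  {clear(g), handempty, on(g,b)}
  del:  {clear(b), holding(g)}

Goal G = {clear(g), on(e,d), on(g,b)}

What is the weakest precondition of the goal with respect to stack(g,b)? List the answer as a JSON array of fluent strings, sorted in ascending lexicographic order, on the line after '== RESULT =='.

Regress:
  G ∩ del = {}  (empty — regression defined)
  G \ add = {clear(g), on(e,d), on(g,b)} \ {clear(g), handempty, on(g,b)} = {on(e,d)}
  ∪ pre   = {on(e,d)} ∪ {clear(b), holding(g)}
          = {clear(b), holding(g), on(e,d)}

== RESULT ==
["clear(b)", "holding(g)", "on(e,d)"]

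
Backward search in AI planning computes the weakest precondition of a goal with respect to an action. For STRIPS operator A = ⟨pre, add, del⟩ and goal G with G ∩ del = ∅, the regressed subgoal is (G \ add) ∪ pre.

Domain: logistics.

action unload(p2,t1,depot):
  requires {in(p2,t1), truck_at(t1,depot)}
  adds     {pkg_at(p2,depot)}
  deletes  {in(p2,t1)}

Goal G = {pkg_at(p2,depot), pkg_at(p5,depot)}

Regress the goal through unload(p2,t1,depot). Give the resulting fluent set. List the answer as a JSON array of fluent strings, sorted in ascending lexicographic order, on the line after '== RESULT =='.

Compute (G \ add) ∪ pre:
  G ∩ del = {}  (empty — regression defined)
  G \ add = {pkg_at(p2,depot), pkg_at(p5,depot)} \ {pkg_at(p2,depot)} = {pkg_at(p5,depot)}
  ∪ pre   = {pkg_at(p5,depot)} ∪ {in(p2,t1), truck_at(t1,depot)}
          = {in(p2,t1), pkg_at(p5,depot), truck_at(t1,depot)}

== RESULT ==
["in(p2,t1)", "pkg_at(p5,depot)", "truck_at(t1,depot)"]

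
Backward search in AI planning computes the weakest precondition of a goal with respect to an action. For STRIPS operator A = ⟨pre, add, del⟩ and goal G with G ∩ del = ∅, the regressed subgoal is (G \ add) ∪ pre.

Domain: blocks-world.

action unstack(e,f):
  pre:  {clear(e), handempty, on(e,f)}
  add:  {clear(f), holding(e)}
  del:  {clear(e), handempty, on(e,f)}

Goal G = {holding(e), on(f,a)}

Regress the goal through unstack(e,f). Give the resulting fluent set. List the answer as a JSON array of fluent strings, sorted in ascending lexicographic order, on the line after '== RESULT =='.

Compute (G \ add) ∪ pre:
  G ∩ del = {}  (empty — regression defined)
  G \ add = {holding(e), on(f,a)} \ {clear(f), holding(e)} = {on(f,a)}
  ∪ pre   = {on(f,a)} ∪ {clear(e), handempty, on(e,f)}
          = {clear(e), handempty, on(e,f), on(f,a)}

== RESULT ==
["clear(e)", "handempty", "on(e,f)", "on(f,a)"]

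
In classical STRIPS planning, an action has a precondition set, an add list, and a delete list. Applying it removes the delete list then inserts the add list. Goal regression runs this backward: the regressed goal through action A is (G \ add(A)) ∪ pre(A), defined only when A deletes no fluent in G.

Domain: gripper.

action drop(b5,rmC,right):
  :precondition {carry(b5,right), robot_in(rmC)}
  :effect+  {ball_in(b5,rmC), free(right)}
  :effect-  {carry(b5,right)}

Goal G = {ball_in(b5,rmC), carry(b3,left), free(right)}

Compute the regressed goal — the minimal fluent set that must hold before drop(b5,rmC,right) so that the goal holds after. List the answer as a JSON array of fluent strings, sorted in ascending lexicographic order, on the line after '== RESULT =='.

Compute (G \ add) ∪ pre:
  G ∩ del = {}  (empty — regression defined)
  G \ add = {ball_in(b5,rmC), carry(b3,left), free(right)} \ {ball_in(b5,rmC), free(right)} = {carry(b3,left)}
  ∪ pre   = {carry(b3,left)} ∪ {carry(b5,right), robot_in(rmC)}
          = {carry(b3,left), carry(b5,right), robot_in(rmC)}

== RESULT ==
["carry(b3,left)", "carry(b5,right)", "robot_in(rmC)"]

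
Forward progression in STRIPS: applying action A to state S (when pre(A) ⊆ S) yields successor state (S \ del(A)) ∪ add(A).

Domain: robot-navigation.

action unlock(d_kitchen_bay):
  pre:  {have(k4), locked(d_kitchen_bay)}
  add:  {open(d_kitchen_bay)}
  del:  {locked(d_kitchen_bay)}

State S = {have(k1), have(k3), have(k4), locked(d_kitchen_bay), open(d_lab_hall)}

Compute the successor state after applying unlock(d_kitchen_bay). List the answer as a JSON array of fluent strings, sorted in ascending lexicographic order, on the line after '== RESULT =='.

Progress:
  pre ⊆ S: {have(k4), locked(d_kitchen_bay)} ⊆ S  — applicable
  S \ del = {have(k1), have(k3), have(k4), open(d_lab_hall)}
  ∪ add   = {have(k1), have(k3), have(k4), open(d_kitchen_bay), open(d_lab_hall)}

== RESULT ==
["have(k1)", "have(k3)", "have(k4)", "open(d_kitchen_bay)", "open(d_lab_hall)"]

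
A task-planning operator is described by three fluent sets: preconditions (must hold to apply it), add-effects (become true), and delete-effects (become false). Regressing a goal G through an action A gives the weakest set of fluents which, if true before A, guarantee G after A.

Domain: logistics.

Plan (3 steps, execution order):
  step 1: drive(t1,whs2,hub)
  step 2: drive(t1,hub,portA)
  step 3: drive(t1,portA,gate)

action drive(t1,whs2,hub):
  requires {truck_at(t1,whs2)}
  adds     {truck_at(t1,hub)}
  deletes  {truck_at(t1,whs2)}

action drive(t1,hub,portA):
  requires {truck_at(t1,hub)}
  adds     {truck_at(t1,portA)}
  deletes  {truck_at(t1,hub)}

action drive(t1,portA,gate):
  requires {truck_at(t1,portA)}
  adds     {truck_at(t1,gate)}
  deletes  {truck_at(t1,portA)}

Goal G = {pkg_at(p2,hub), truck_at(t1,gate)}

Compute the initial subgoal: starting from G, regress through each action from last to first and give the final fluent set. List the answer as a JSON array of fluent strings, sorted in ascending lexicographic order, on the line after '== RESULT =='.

Regress step by step:
  through step 3 (drive(t1,portA,gate)): drop {truck_at(t1,gate)}, keep {pkg_at(p2,hub)}, require {truck_at(t1,portA)}
    → {pkg_at(p2,hub), truck_at(t1,portA)}
  through step 2 (drive(t1,hub,portA)): drop {truck_at(t1,portA)}, keep {pkg_at(p2,hub)}, require {truck_at(t1,hub)}
    → {pkg_at(p2,hub), truck_at(t1,hub)}
  through step 1 (drive(t1,whs2,hub)): drop {truck_at(t1,hub)}, keep {pkg_at(p2,hub)}, require {truck_at(t1,whs2)}
    → {pkg_at(p2,hub), truck_at(t1,whs2)}

== RESULT ==
["pkg_at(p2,hub)", "truck_at(t1,whs2)"]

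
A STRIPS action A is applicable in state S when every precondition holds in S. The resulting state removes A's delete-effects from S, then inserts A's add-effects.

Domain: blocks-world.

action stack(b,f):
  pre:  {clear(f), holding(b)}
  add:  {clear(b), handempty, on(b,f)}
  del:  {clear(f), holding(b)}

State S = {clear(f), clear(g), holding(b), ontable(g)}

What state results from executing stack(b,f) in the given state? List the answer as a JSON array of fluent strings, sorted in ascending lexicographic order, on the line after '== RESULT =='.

Progress:
  pre ⊆ S: {clear(f), holding(b)} ⊆ S  — applicable
  S \ del = {clear(g), ontable(g)}
  ∪ add   = {clear(b), clear(g), handempty, on(b,f), ontable(g)}

== RESULT ==
["clear(b)", "clear(g)", "handempty", "on(b,f)", "ontable(g)"]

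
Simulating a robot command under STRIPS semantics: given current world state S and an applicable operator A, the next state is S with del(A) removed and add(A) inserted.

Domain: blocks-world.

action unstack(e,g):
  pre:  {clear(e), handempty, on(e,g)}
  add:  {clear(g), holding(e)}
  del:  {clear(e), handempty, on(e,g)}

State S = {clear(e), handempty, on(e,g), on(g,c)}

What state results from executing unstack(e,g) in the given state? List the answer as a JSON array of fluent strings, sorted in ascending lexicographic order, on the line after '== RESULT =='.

Compute (S \ del) ∪ add:
  pre ⊆ S: {clear(e), handempty, on(e,g)} ⊆ S  — applicable
  S \ del = {on(g,c)}
  ∪ add   = {clear(g), holding(e), on(g,c)}

== RESULT ==
["clear(g)", "holding(e)", "on(g,c)"]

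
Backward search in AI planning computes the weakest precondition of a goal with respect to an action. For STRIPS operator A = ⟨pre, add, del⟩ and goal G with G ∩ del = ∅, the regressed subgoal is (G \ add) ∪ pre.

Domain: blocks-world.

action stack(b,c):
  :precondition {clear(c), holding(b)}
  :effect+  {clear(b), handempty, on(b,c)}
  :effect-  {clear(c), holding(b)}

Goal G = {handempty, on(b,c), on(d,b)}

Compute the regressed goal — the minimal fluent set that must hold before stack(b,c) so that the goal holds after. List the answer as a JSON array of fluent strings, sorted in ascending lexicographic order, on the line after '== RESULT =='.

Regress:
  G ∩ del = {}  (empty — regression defined)
  G \ add = {handempty, on(b,c), on(d,b)} \ {clear(b), handempty, on(b,c)} = {on(d,b)}
  ∪ pre   = {on(d,b)} ∪ {clear(c), holding(b)}
          = {clear(c), holding(b), on(d,b)}

== RESULT ==
["clear(c)", "holding(b)", "on(d,b)"]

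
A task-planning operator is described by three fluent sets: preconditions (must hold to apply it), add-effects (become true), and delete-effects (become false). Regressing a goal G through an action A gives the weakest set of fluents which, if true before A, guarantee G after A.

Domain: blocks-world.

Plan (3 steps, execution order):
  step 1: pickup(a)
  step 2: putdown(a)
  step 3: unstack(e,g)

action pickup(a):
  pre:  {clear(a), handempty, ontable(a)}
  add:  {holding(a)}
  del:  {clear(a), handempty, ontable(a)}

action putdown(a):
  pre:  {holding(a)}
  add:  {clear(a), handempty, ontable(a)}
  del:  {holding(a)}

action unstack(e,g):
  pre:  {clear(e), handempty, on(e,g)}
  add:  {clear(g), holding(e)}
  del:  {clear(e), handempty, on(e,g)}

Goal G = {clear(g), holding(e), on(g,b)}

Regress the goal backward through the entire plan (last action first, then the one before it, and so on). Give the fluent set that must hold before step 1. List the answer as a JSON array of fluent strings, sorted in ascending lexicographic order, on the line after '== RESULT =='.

Work backward from the goal:
  through step 3 (unstack(e,g)): drop {clear(g), holding(e)}, keep {on(g,b)}, require {clear(e), handempty, on(e,g)}
    → {clear(e), handempty, on(e,g), on(g,b)}
  through step 2 (putdown(a)): drop {handempty}, keep {clear(e), on(e,g), on(g,b)}, require {holding(a)}
    → {clear(e), holding(a), on(e,g), on(g,b)}
  through step 1 (pickup(a)): drop {holding(a)}, keep {clear(e), on(e,g), on(g,b)}, require {clear(a), handempty, ontable(a)}
    → {clear(a), clear(e), handempty, on(e,g), on(g,b), ontable(a)}

== RESULT ==
["clear(a)", "clear(e)", "handempty", "on(e,g)", "on(g,b)", "ontable(a)"]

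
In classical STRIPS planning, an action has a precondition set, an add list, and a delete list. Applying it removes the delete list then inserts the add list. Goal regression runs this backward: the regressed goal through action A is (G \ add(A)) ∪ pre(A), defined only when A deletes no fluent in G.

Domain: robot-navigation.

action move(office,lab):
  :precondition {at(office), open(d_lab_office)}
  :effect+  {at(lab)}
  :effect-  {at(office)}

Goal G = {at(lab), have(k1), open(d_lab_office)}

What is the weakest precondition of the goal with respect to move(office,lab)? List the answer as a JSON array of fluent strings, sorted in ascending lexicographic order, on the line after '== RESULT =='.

Regress:
  G ∩ del = {}  (empty — regression defined)
  G \ add = {at(lab), have(k1), open(d_lab_office)} \ {at(lab)} = {have(k1), open(d_lab_office)}
  ∪ pre   = {have(k1), open(d_lab_office)} ∪ {at(office), open(d_lab_office)}
          = {at(office), have(k1), open(d_lab_office)}

== RESULT ==
["at(office)", "have(k1)", "open(d_lab_office)"]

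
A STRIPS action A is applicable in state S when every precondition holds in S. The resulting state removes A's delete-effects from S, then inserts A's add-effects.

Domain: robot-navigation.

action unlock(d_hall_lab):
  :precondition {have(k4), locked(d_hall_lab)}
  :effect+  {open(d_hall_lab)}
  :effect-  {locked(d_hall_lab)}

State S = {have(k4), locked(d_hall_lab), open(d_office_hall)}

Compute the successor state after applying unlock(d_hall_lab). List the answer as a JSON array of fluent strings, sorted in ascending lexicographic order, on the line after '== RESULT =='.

Compute (S \ del) ∪ add:
  pre ⊆ S: {have(k4), locked(d_hall_lab)} ⊆ S  — applicable
  S \ del = {have(k4), open(d_office_hall)}
  ∪ add   = {have(k4), open(d_hall_lab), open(d_office_hall)}

== RESULT ==
["have(k4)", "open(d_hall_lab)", "open(d_office_hall)"]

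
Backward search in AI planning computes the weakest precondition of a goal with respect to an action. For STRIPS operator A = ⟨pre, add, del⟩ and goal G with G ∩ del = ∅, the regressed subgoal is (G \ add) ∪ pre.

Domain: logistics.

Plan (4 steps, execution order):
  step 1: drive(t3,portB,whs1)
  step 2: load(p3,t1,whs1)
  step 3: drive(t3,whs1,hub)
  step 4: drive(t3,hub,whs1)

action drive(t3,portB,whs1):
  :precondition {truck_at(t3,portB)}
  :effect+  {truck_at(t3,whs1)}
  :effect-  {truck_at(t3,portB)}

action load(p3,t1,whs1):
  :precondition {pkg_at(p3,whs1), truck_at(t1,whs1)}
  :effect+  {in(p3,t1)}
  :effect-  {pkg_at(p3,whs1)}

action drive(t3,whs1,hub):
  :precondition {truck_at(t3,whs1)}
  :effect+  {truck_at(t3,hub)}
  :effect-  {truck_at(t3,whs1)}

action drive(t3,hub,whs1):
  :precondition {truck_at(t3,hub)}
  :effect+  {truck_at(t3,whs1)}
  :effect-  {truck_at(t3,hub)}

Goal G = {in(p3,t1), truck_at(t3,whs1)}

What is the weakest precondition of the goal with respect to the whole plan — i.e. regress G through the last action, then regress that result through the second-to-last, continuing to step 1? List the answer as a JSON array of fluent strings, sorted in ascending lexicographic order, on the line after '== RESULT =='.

Work backward from the goal:
  through step 4 (drive(t3,hub,whs1)): drop {truck_at(t3,whs1)}, keep {in(p3,t1)}, require {truck_at(t3,hub)}
    → {in(p3,t1), truck_at(t3,hub)}
  through step 3 (drive(t3,whs1,hub)): drop {truck_at(t3,hub)}, keep {in(p3,t1)}, require {truck_at(t3,whs1)}
    → {in(p3,t1), truck_at(t3,whs1)}
  through step 2 (load(p3,t1,whs1)): drop {in(p3,t1)}, keep {truck_at(t3,whs1)}, require {pkg_at(p3,whs1), truck_at(t1,whs1)}
    → {pkg_at(p3,whs1), truck_at(t1,whs1), truck_at(t3,whs1)}
  through step 1 (drive(t3,portB,whs1)): drop {truck_at(t3,whs1)}, keep {pkg_at(p3,whs1), truck_at(t1,whs1)}, require {truck_at(t3,portB)}
    → {pkg_at(p3,whs1), truck_at(t1,whs1), truck_at(t3,portB)}

== RESULT ==
["pkg_at(p3,whs1)", "truck_at(t1,whs1)", "truck_at(t3,portB)"]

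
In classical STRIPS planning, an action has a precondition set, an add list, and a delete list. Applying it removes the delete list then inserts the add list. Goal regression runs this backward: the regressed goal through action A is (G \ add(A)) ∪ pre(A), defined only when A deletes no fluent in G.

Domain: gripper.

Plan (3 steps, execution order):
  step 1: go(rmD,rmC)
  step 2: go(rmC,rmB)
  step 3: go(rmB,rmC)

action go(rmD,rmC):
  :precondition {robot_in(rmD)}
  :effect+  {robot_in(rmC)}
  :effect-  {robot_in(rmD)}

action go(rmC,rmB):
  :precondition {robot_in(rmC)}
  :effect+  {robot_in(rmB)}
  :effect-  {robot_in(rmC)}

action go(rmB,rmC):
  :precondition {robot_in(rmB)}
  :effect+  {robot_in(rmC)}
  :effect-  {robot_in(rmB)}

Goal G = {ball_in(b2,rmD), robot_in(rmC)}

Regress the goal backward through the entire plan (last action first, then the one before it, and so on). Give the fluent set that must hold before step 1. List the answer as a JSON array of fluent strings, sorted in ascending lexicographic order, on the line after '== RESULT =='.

Regress step by step:
  through step 3 (go(rmB,rmC)): drop {robot_in(rmC)}, keep {ball_in(b2,rmD)}, require {robot_in(rmB)}
    → {ball_in(b2,rmD), robot_in(rmB)}
  through step 2 (go(rmC,rmB)): drop {robot_in(rmB)}, keep {ball_in(b2,rmD)}, require {robot_in(rmC)}
    → {ball_in(b2,rmD), robot_in(rmC)}
  through step 1 (go(rmD,rmC)): drop {robot_in(rmC)}, keep {ball_in(b2,rmD)}, require {robot_in(rmD)}
    → {ball_in(b2,rmD), robot_in(rmD)}

== RESULT ==
["ball_in(b2,rmD)", "robot_in(rmD)"]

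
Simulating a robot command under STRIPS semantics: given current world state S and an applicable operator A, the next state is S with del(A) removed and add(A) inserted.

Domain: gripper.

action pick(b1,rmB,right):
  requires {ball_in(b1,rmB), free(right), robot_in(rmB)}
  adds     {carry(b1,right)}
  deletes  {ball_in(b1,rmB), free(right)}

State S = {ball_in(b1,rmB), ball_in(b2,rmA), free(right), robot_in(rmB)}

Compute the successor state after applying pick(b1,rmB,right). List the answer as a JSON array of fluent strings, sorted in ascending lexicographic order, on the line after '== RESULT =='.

Progress:
  pre ⊆ S: {ball_in(b1,rmB), free(right), robot_in(rmB)} ⊆ S  — applicable
  S \ del = {ball_in(b2,rmA), robot_in(rmB)}
  ∪ add   = {ball_in(b2,rmA), carry(b1,right), robot_in(rmB)}

== RESULT ==
["ball_in(b2,rmA)", "carry(b1,right)", "robot_in(rmB)"]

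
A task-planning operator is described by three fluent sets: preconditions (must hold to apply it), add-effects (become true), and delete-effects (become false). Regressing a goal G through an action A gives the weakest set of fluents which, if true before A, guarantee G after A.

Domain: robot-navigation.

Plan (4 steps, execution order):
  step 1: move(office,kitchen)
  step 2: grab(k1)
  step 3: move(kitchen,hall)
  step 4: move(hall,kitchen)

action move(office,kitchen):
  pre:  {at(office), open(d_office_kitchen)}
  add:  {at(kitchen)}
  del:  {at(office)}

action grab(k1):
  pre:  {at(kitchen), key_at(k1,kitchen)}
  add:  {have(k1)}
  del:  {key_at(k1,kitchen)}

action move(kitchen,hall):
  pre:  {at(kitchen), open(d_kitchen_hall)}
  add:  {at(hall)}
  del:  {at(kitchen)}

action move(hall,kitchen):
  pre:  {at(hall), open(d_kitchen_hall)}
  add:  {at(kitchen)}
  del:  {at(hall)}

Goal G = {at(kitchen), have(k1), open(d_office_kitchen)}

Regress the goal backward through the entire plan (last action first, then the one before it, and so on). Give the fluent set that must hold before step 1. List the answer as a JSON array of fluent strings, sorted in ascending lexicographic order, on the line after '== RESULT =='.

Regress step by step:
  through step 4 (move(hall,kitchen)): drop {at(kitchen)}, keep {have(k1), open(d_office_kitchen)}, require {at(hall), open(d_kitchen_hall)}
    → {at(hall), have(k1), open(d_kitchen_hall), open(d_office_kitchen)}
  through step 3 (move(kitchen,hall)): drop {at(hall)}, keep {have(k1), open(d_kitchen_hall), open(d_office_kitchen)}, require {at(kitchen), open(d_kitchen_hall)}
    → {at(kitchen), have(k1), open(d_kitchen_hall), open(d_office_kitchen)}
  through step 2 (grab(k1)): drop {have(k1)}, keep {at(kitchen), open(d_kitchen_hall), open(d_office_kitchen)}, require {at(kitchen), key_at(k1,kitchen)}
    → {at(kitchen), key_at(k1,kitchen), open(d_kitchen_hall), open(d_office_kitchen)}
  through step 1 (move(office,kitchen)): drop {at(kitchen)}, keep {key_at(k1,kitchen), open(d_kitchen_hall), open(d_office_kitchen)}, require {at(office), open(d_office_kitchen)}
    → {at(office), key_at(k1,kitchen), open(d_kitchen_hall), open(d_office_kitchen)}

== RESULT ==
["at(office)", "key_at(k1,kitchen)", "open(d_kitchen_hall)", "open(d_office_kitchen)"]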